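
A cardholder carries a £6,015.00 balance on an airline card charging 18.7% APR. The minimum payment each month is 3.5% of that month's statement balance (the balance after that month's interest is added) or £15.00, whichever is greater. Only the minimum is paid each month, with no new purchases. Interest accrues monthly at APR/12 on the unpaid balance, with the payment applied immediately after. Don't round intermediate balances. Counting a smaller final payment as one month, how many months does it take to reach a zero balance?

170 months

Monthly rate r = 18.7%/12 = 1.55833% = 0.0155833.
While 3.5% of the post-interest balance exceeds £15.00, each month B ← (B·(1+r))·(1 − 0.035), i.e. B shrinks by the factor (1+r)·0.965 = 0.98004.
This holds for months 1–132. Entering month 133 the balance is £420.04; 3.5% of the post-interest balance is now below £15.00, so the flat £15.00 minimum applies from here.
From month 133 a fixed £15.00 at rate r clears £420.04 in 38 more payments. Total: 132 + 38 = 170 months.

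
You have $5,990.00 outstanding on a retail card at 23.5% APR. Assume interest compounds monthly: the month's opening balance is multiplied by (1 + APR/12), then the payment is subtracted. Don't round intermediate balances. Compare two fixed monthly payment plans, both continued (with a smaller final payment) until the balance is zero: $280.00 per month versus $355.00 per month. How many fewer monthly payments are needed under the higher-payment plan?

7 fewer payments

Monthly rate r = 23.5%/12 = 1.95833% = 0.0195833.
At $280.00/mo: n = ⌈−ln(1 − rB₀/P)/ln(1+r)⌉ = 28 payments (last $278.20); total interest = total paid − $5,990.00 = $1,848.20.
At $355.00/mo: 21 payments (last $243.19); total interest $1,353.19.
Payments saved = 28 − 21 = 7.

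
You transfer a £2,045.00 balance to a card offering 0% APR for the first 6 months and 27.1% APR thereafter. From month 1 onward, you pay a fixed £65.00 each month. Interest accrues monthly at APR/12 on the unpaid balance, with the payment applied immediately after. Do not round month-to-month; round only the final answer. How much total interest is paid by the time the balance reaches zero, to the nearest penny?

£835.71

Promo months 1–6 at r₀ = 0%/12 = 0; months 7+ at r₁ = 27.1%/12 = 0.0225833.
After month 6 (no interest yet): B = £2,045.00 − 6·£65.00 = £1,655.00.
Then at r₁ with £65.00/mo: n₂ = −ln(1 − r₁·B/P)/ln(1+r₁) ≈ 38.32 → 39 more payments.
Total paid = 44·£65.00 + £20.71 = £2,880.71; interest = £2,880.71 − £2,045.00 = £835.71.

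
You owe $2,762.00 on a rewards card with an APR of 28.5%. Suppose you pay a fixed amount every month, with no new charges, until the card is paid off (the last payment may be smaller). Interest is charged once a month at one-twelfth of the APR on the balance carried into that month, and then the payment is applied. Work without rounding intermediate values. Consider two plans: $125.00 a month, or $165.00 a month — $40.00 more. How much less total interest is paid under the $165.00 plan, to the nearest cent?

$399.48

Monthly rate r = 28.5%/12 = 2.375% = 0.02375.
At $125.00/mo: n = ⌈−ln(1 − rB₀/P)/ln(1+r)⌉ = 32 payments (last $87.30); total interest = total paid − $2,762.00 = $1,200.30.
At $165.00/mo: 22 payments (last $97.82); total interest $800.82.
Interest saved = $1,200.30 − $800.82 = $399.48.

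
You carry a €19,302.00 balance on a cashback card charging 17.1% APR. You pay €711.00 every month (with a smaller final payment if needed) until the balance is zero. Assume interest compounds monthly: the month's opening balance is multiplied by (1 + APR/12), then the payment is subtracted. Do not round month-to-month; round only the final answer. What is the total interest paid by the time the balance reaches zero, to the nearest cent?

€5,278.87

Monthly rate r = 17.1%/12 = 1.425% = 0.01425.
Payoff takes n = ⌈−ln(1 − rB₀/P)/ln(1+r)⌉ = ⌈34.571⌉ = 35 payments; the last is €406.87.
Total paid = 34·€711.00 + €406.87 = €24,580.87.
Total interest = total paid − principal = €24,580.87 − €19,302.00 = €5,278.87.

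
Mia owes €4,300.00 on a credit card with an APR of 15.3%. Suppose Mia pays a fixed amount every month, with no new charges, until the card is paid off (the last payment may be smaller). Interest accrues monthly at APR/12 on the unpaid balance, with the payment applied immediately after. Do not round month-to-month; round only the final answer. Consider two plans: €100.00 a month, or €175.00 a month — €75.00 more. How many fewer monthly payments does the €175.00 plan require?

Monthly rate r = 15.3%/12 = 1.275% = 0.01275.
At €100.00/mo: n = ⌈−ln(1 − rB₀/P)/ln(1+r)⌉ = 63 payments (last €72.14); total interest = total paid − €4,300.00 = €1,972.14.
At €175.00/mo: 30 payments (last €116.61); total interest €891.61.
Payments saved = 63 − 30 = 33.

33 fewer payments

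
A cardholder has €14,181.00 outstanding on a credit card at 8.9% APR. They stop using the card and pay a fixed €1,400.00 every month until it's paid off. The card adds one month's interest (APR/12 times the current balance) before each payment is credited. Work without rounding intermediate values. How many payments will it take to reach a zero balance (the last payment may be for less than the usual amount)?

Monthly rate r = 8.9%/12 = 0.741667% = 0.00741667.
Recurrence: B ← B·(1+r) − €1,400.00.
Month 1: interest €105.18; balance after payment €12,886.18.
Month 2: interest €95.57; balance after payment €11,581.75.
Closed form: n = −ln(1 − rB₀/P)/ln(1+r) = −ln(0.92487)/ln(1.00742) ≈ 10.569, so the balance reaches zero during payment 11.

11 months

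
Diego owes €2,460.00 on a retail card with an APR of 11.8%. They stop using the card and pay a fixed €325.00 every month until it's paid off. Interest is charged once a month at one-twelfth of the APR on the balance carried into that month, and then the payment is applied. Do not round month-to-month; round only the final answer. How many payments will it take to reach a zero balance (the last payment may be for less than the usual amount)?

Monthly rate r = 11.8%/12 = 0.983333% = 0.00983333.
Recurrence: B ← B·(1+r) − €325.00.
Month 1: interest €24.19; balance after payment €2,159.19.
Month 2: interest €21.23; balance after payment €1,855.42.
Closed form: n = −ln(1 − rB₀/P)/ln(1+r) = −ln(0.92557)/ln(1.00983) ≈ 7.904, so the balance reaches zero during payment 8.

8 payments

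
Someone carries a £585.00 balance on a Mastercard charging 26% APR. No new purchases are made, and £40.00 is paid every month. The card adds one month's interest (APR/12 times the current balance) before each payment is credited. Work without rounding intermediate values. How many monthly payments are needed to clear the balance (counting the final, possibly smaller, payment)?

18 payments

Monthly rate r = 26%/12 = 2.16667% = 0.0216667.
Recurrence: B ← B·(1+r) − £40.00.
Month 1: interest £12.68; balance after payment £557.67.
Month 2: interest £12.08; balance after payment £529.76.
Closed form: n = −ln(1 − rB₀/P)/ln(1+r) = −ln(0.68312)/ln(1.02167) ≈ 17.778, so the balance reaches zero during payment 18.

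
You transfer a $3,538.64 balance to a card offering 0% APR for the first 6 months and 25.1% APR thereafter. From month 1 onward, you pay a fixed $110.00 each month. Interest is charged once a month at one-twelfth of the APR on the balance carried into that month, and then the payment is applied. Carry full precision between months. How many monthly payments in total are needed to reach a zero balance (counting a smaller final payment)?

Promo months 1–6 at r₀ = 0%/12 = 0; months 7+ at r₁ = 25.1%/12 = 0.0209167.
After month 6 (no interest yet): B = $3,538.64 − 6·$110.00 = $2,878.64.
Then at r₁ with $110.00/mo: n₂ = −ln(1 − r₁·B/P)/ln(1+r₁) ≈ 38.29 → 39 more payments.

45 months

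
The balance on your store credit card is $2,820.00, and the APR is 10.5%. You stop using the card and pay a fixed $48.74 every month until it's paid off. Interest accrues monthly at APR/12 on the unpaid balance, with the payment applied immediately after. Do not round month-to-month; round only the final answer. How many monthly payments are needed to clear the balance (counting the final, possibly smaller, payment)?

Monthly rate r = 10.5%/12 = 0.875% = 0.00875.
Recurrence: B ← B·(1+r) − $48.74.
Month 1: interest $24.68; balance after payment $2,795.94.
Month 2: interest $24.46; balance after payment $2,771.66.
Closed form: n = −ln(1 − rB₀/P)/ln(1+r) = −ln(0.49374)/ln(1.00875) ≈ 81.009, so the balance reaches zero during payment 82.

82 payments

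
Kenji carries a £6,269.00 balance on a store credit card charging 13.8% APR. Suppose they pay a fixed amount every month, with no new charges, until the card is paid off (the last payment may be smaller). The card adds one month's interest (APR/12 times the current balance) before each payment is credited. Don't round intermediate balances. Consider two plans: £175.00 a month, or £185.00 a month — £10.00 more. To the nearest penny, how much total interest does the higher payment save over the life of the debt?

Monthly rate r = 13.8%/12 = 1.15% = 0.0115.
At £175.00/mo: n = ⌈−ln(1 − rB₀/P)/ln(1+r)⌉ = 47 payments (last £76.52); total interest = total paid − £6,269.00 = £1,857.52.
At £185.00/mo: 44 payments (last £34.42); total interest £1,720.42.
Interest saved = £1,857.52 − £1,720.42 = £137.10.

£137.10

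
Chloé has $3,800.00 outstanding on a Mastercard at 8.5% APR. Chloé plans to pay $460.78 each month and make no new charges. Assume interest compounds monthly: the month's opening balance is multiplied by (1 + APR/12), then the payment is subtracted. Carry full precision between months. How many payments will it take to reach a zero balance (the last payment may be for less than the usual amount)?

Monthly rate r = 8.5%/12 = 0.708333% = 0.00708333.
Recurrence: B ← B·(1+r) − $460.78.
Month 1: interest $26.92; balance after payment $3,366.14.
Month 2: interest $23.84; balance after payment $2,929.20.
Closed form: n = −ln(1 − rB₀/P)/ln(1+r) = −ln(0.94158)/ln(1.00708) ≈ 8.528, so the balance reaches zero during payment 9.

9 months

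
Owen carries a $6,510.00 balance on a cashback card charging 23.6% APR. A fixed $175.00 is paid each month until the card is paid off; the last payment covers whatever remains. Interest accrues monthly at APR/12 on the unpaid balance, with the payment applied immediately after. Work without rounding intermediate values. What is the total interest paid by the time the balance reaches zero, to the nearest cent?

Monthly rate r = 23.6%/12 = 1.96667% = 0.0196667.
Payoff takes n = ⌈−ln(1 − rB₀/P)/ln(1+r)⌉ = ⌈67.534⌉ = 68 payments; the last is $93.87.
Total paid = 67·$175.00 + $93.87 = $11,818.87.
Total interest = total paid − principal = $11,818.87 − $6,510.00 = $5,308.87.

$5,308.87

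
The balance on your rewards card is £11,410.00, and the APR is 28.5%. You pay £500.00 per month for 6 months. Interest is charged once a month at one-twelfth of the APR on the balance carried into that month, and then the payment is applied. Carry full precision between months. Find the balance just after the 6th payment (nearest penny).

Monthly rate r = 28.5%/12 = 2.375% = 0.02375.
Each month: B ← B·(1+r) − £500.00.
Month 1: interest £270.99; balance after payment £11,180.99.
Month 2: interest £265.55; balance after payment £10,946.54.
Month 3: interest £259.98; balance after payment £10,706.52.
Month 4: interest £254.28; balance after payment £10,460.80.
Month 5: interest £248.44; balance after payment £10,209.24.
Month 6: interest £242.47; balance after payment £9,951.71.

£9,951.71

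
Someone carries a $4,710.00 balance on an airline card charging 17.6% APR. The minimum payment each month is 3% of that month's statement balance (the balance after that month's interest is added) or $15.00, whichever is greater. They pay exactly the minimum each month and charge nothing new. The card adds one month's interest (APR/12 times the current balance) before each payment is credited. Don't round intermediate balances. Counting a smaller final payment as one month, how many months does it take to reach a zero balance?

Monthly rate r = 17.6%/12 = 1.46667% = 0.0146667.
While 3% of the post-interest balance exceeds $15.00, each month B ← (B·(1+r))·(1 − 0.03), i.e. B shrinks by the factor (1+r)·0.97 = 0.98423.
This holds for months 1–142. Entering month 143 the balance is $492.64; 3% of the post-interest balance is now below $15.00, so the flat $15.00 minimum applies from here.
From month 143 a fixed $15.00 at rate r clears $492.64 in 46 more payments. Total: 142 + 46 = 188 months.

188 months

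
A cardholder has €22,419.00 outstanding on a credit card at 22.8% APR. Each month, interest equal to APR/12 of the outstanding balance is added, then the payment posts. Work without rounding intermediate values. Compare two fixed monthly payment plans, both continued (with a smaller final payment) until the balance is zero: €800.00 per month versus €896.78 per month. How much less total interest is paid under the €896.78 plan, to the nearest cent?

Monthly rate r = 22.8%/12 = 1.9% = 0.019.
At €800.00/mo: n = ⌈−ln(1 − rB₀/P)/ln(1+r)⌉ = 41 payments (last €315.54); total interest = total paid − €22,419.00 = €9,896.54.
At €896.78/mo: 35 payments (last €211.02); total interest €8,282.54.
Interest saved = €9,896.54 − €8,282.54 = €1,614.00.

€1,614.00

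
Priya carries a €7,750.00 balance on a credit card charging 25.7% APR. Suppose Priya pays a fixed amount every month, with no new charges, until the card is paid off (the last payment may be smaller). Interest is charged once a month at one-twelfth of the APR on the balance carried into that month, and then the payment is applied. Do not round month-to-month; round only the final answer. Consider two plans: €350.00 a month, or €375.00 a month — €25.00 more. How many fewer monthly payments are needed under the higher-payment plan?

Monthly rate r = 25.7%/12 = 2.14167% = 0.0214167.
At €350.00/mo: n = ⌈−ln(1 − rB₀/P)/ln(1+r)⌉ = 31 payments (last €119.22); total interest = total paid − €7,750.00 = €2,869.22.
At €375.00/mo: 28 payments (last €219.47); total interest €2,594.47.
Payments saved = 31 − 28 = 3.

3 fewer payments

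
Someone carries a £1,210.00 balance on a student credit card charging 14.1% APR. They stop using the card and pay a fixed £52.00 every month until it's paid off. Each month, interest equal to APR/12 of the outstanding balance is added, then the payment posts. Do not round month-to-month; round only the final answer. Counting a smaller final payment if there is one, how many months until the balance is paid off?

28 months

Monthly rate r = 14.1%/12 = 1.175% = 0.01175.
Recurrence: B ← B·(1+r) − £52.00.
Month 1: interest £14.22; balance after payment £1,172.22.
Month 2: interest £13.77; balance after payment £1,133.99.
Closed form: n = −ln(1 − rB₀/P)/ln(1+r) = −ln(0.72659)/ln(1.01175) ≈ 27.342, so the balance reaches zero during payment 28.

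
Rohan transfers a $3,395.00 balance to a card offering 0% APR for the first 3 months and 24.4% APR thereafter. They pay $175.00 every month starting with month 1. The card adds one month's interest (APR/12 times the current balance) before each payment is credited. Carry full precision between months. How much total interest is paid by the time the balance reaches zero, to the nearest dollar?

$657

Promo months 1–3 at r₀ = 0%/12 = 0; months 4+ at r₁ = 24.4%/12 = 0.0203333.
After month 3 (no interest yet): B = $3,395.00 − 3·$175.00 = $2,870.00.
Then at r₁ with $175.00/mo: n₂ = −ln(1 − r₁·B/P)/ln(1+r₁) ≈ 20.15 → 21 more payments.
Total paid = 23·$175.00 + $26.99 = $4,051.99; interest = $4,051.99 − $3,395.00 = $656.99.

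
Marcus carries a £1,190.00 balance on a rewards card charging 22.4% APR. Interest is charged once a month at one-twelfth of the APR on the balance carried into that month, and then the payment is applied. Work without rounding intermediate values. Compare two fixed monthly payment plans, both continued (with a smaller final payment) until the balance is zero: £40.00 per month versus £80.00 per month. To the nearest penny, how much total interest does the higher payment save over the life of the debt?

£345.69

Monthly rate r = 22.4%/12 = 1.86667% = 0.0186667.
At £40.00/mo: n = ⌈−ln(1 − rB₀/P)/ln(1+r)⌉ = 44 payments (last £32.85); total interest = total paid − £1,190.00 = £562.85.
At £80.00/mo: 18 payments (last £47.16); total interest £217.16.
Interest saved = £562.85 − £217.16 = £345.69.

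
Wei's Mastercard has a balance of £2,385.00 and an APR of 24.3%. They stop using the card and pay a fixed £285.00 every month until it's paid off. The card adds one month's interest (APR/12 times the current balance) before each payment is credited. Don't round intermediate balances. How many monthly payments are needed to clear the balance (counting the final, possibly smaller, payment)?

10 payments

Monthly rate r = 24.3%/12 = 2.025% = 0.02025.
Recurrence: B ← B·(1+r) − £285.00.
Month 1: interest £48.30; balance after payment £2,148.30.
Month 2: interest £43.50; balance after payment £1,906.80.
Closed form: n = −ln(1 − rB₀/P)/ln(1+r) = −ln(0.83054)/ln(1.02025) ≈ 9.262, so the balance reaches zero during payment 10.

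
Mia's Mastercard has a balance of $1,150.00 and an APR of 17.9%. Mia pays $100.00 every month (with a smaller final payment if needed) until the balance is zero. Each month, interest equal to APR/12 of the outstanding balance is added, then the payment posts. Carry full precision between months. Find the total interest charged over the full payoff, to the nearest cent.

Monthly rate r = 17.9%/12 = 1.49167% = 0.0149167.
Payoff takes n = ⌈−ln(1 − rB₀/P)/ln(1+r)⌉ = ⌈12.710⌉ = 13 payments; the last is $71.14.
Total paid = 12·$100.00 + $71.14 = $1,271.14.
Total interest = total paid − principal = $1,271.14 − $1,150.00 = $121.14.

$121.14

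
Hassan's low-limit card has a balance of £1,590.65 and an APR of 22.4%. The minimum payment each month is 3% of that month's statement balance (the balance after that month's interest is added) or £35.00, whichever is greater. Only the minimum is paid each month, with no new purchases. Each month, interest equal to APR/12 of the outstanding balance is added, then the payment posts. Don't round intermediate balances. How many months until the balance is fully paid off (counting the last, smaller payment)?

79 months

Monthly rate r = 22.4%/12 = 1.86667% = 0.0186667.
While 3% of the post-interest balance exceeds £35.00, each month B ← (B·(1+r))·(1 − 0.03), i.e. B shrinks by the factor (1+r)·0.97 = 0.98811.
This holds for months 1–28. Entering month 29 the balance is £1,137.84; 3% of the post-interest balance is now below £35.00, so the flat £35.00 minimum applies from here.
From month 29 a fixed £35.00 at rate r clears £1,137.84 in 51 more payments. Total: 28 + 51 = 79 months.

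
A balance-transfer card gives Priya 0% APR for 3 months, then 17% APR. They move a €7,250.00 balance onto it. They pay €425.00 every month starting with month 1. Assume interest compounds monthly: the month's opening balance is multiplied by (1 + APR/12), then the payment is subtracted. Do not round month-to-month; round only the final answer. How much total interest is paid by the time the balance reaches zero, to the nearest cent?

Promo months 1–3 at r₀ = 0%/12 = 0; months 4+ at r₁ = 17%/12 = 0.0141667.
After month 3 (no interest yet): B = €7,250.00 − 3·€425.00 = €5,975.00.
Then at r₁ with €425.00/mo: n₂ = −ln(1 − r₁·B/P)/ln(1+r₁) ≈ 15.79 → 16 more payments.
Total paid = 18·€425.00 + €335.66 = €7,985.66; interest = €7,985.66 − €7,250.00 = €735.66.

€735.66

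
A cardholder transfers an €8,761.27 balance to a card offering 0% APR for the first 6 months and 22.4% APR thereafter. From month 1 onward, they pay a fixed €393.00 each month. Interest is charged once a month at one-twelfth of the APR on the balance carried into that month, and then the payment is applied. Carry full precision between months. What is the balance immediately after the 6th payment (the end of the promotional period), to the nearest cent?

€6,403.27

Promo months 1–6 at r₀ = 0%/12 = 0; months 7+ at r₁ = 22.4%/12 = 0.0186667.
After month 6 (no interest yet): B = €8,761.27 − 6·€393.00 = €6,403.27.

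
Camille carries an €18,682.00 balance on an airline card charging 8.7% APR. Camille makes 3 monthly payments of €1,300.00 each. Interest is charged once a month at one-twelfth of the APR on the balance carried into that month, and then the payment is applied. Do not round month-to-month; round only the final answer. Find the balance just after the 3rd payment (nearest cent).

Monthly rate r = 8.7%/12 = 0.725% = 0.00725.
Each month: B ← B·(1+r) − €1,300.00.
Month 1: interest €135.44; balance after payment €17,517.44.
Month 2: interest €127.00; balance after payment €16,344.45.
Month 3: interest €118.50; balance after payment €15,162.94.

€15,162.94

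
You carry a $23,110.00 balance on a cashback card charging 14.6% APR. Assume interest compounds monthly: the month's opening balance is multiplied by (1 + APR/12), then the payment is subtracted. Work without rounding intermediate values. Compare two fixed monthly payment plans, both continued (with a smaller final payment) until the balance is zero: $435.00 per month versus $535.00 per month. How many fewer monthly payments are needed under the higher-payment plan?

24 fewer payments

Monthly rate r = 14.6%/12 = 1.21667% = 0.0121667.
At $435.00/mo: n = ⌈−ln(1 − rB₀/P)/ln(1+r)⌉ = 86 payments (last $416.74); total interest = total paid − $23,110.00 = $14,281.74.
At $535.00/mo: 62 payments (last $351.13); total interest $9,876.13.
Payments saved = 86 − 62 = 24.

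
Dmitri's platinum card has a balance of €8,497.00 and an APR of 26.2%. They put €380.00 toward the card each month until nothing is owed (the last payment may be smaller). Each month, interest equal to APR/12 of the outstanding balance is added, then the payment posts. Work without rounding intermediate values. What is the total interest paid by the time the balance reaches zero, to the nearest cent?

Monthly rate r = 26.2%/12 = 2.18333% = 0.0218333.
Payoff takes n = ⌈−ln(1 − rB₀/P)/ln(1+r)⌉ = ⌈31.013⌉ = 32 payments; the last is €4.99.
Total paid = 31·€380.00 + €4.99 = €11,784.99.
Total interest = total paid − principal = €11,784.99 − €8,497.00 = €3,287.99.

€3,287.99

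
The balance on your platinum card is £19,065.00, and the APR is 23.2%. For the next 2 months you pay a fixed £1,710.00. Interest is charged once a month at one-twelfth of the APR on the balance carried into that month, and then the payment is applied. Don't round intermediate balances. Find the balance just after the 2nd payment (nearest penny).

£16,356.25

Monthly rate r = 23.2%/12 = 1.93333% = 0.0193333.
Each month: B ← B·(1+r) − £1,710.00.
Month 1: interest £368.59; balance after payment £17,723.59.
Month 2: interest £342.66; balance after payment £16,356.25.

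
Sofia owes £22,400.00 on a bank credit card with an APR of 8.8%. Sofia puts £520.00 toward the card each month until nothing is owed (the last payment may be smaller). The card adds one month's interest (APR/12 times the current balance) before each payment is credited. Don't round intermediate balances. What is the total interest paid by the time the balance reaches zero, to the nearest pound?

Monthly rate r = 8.8%/12 = 0.733333% = 0.00733333.
Payoff takes n = ⌈−ln(1 − rB₀/P)/ln(1+r)⌉ = ⌈51.960⌉ = 52 payments; the last is £499.12.
Total paid = 51·£520.00 + £499.12 = £27,019.12.
Total interest = total paid − principal = £27,019.12 − £22,400.00 = £4,619.12.

£4,619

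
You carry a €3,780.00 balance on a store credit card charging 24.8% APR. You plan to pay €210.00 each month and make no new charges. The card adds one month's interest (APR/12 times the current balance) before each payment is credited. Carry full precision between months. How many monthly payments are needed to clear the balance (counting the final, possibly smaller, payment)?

23 months

Monthly rate r = 24.8%/12 = 2.06667% = 0.0206667.
Recurrence: B ← B·(1+r) − €210.00.
Month 1: interest €78.12; balance after payment €3,648.12.
Month 2: interest €75.39; balance after payment €3,513.51.
Closed form: n = −ln(1 − rB₀/P)/ln(1+r) = −ln(0.628)/ln(1.02067) ≈ 22.742, so the balance reaches zero during payment 23.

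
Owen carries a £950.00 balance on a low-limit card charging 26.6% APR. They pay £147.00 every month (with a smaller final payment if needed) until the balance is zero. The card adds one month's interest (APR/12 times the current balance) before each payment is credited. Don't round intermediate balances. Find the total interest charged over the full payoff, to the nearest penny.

£86.74

Monthly rate r = 26.6%/12 = 2.21667% = 0.0221667.
Payoff takes n = ⌈−ln(1 − rB₀/P)/ln(1+r)⌉ = ⌈7.052⌉ = 8 payments; the last is £7.74.
Total paid = 7·£147.00 + £7.74 = £1,036.74.
Total interest = total paid − principal = £1,036.74 − £950.00 = £86.74.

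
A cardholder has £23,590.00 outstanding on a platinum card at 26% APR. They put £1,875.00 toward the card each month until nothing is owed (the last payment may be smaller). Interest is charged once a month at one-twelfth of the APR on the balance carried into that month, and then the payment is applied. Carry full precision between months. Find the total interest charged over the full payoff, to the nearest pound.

Monthly rate r = 26%/12 = 2.16667% = 0.0216667.
Payoff takes n = ⌈−ln(1 − rB₀/P)/ln(1+r)⌉ = ⌈14.848⌉ = 15 payments; the last is £1,592.72.
Total paid = 14·£1,875.00 + £1,592.72 = £27,842.72.
Total interest = total paid − principal = £27,842.72 − £23,590.00 = £4,252.72.

£4,253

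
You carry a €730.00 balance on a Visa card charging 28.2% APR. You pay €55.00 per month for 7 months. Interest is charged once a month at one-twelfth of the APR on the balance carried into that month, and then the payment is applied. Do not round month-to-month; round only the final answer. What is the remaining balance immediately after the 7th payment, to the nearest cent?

Monthly rate r = 28.2%/12 = 2.35% = 0.0235.
Each month: B ← B·(1+r) − €55.00.
Month 1: interest €17.16; balance after payment €692.15.
Month 2: interest €16.27; balance after payment €653.42.
Month 3: interest €15.36; balance after payment €613.78.
Month 4: interest €14.42; balance after payment €573.20.
Month 5: interest €13.47; balance after payment €531.67.
Month 6: interest €12.49; balance after payment €489.16.
Month 7: interest €11.50; balance after payment €445.66.

€445.66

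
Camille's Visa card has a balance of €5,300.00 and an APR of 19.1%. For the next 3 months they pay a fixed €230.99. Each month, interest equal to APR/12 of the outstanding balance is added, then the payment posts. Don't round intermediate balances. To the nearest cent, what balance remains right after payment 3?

Monthly rate r = 19.1%/12 = 1.59167% = 0.0159167.
Each month: B ← B·(1+r) − €230.99.
Month 1: interest €84.36; balance after payment €5,153.37.
Month 2: interest €82.02; balance after payment €5,004.40.
Month 3: interest €79.65; balance after payment €4,853.07.

€4,853.07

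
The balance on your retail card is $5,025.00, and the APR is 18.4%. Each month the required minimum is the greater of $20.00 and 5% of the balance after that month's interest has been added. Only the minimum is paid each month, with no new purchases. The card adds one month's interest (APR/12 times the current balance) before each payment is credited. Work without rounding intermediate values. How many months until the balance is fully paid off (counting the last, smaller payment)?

Monthly rate r = 18.4%/12 = 1.53333% = 0.0153333.
While 5% of the post-interest balance exceeds $20.00, each month B ← (B·(1+r))·(1 − 0.05), i.e. B shrinks by the factor (1+r)·0.95 = 0.96457.
This holds for months 1–71. Entering month 72 the balance is $387.91; 5% of the post-interest balance is now below $20.00, so the flat $20.00 minimum applies from here.
From month 72 a fixed $20.00 at rate r clears $387.91 in 24 more payments. Total: 71 + 24 = 95 months.

95 months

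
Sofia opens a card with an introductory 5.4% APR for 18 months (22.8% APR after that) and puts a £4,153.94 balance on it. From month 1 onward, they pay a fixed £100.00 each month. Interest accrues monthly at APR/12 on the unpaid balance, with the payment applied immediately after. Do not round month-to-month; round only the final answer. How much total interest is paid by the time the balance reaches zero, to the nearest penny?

£1,331.86

Promo months 1–18 at r₀ = 5.4%/12 = 0.0045; months 19+ at r₁ = 22.8%/12 = 0.019.
After month 18: iterate B ← B·(1+r₀) − £100.00 for 18 months → £2,633.06.
Then at r₁ with £100.00/mo: n₂ = −ln(1 − r₁·B/P)/ln(1+r₁) ≈ 36.86 → 37 more payments.
Total paid = 54·£100.00 + £85.80 = £5,485.80; interest = £5,485.80 − £4,153.94 = £1,331.86.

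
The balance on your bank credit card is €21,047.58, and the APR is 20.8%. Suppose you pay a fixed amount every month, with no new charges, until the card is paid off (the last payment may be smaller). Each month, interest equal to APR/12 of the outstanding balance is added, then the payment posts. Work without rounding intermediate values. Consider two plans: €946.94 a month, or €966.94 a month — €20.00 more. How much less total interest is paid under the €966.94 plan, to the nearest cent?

€158.14

Monthly rate r = 20.8%/12 = 1.73333% = 0.0173333.
At €946.94/mo: n = ⌈−ln(1 − rB₀/P)/ln(1+r)⌉ = 29 payments (last €298.88); total interest = total paid − €21,047.58 = €5,765.62.
At €966.94/mo: 28 payments (last €547.68); total interest €5,607.48.
Interest saved = €5,765.62 − €5,607.48 = €158.14.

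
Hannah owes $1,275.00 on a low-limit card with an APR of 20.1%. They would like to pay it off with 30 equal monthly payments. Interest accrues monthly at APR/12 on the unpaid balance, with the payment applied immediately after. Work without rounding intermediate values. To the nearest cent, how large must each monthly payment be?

$54.42

Monthly rate r = 20.1%/12 = 1.675% = 0.01675.
Level-payment amortization: P = B₀·r / (1 − (1+r)^(−n)) = 1275.00·0.01675 / (1 − 1.01675^(−30)).
Denominator 1 − (1+r)^(−30) = 0.392460432.
P = 21.3563 / 0.392460432 ≈ 54.42.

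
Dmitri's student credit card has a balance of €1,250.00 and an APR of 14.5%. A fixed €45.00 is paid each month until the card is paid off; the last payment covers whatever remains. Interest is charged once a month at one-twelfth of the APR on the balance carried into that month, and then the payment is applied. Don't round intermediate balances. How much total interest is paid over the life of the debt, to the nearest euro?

Monthly rate r = 14.5%/12 = 1.20833% = 0.0120833.
Payoff takes n = ⌈−ln(1 − rB₀/P)/ln(1+r)⌉ = ⌈34.048⌉ = 35 payments; the last is €2.16.
Total paid = 34·€45.00 + €2.16 = €1,532.16.
Total interest = total paid − principal = €1,532.16 − €1,250.00 = €282.16.

€282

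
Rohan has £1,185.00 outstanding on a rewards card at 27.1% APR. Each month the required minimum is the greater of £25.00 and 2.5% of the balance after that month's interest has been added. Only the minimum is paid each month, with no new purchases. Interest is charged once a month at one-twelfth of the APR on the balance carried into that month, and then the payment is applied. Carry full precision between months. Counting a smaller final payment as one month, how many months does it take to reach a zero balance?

Monthly rate r = 27.1%/12 = 2.25833% = 0.0225833.
While 2.5% of the post-interest balance exceeds £25.00, each month B ← (B·(1+r))·(1 − 0.025), i.e. B shrinks by the factor (1+r)·0.975 = 0.99702.
This holds for months 1–65. Entering month 66 the balance is £975.97; 2.5% of the post-interest balance is now below £25.00, so the flat £25.00 minimum applies from here.
From month 66 a fixed £25.00 at rate r clears £975.97 in 96 more payments. Total: 65 + 96 = 161 months.

161 months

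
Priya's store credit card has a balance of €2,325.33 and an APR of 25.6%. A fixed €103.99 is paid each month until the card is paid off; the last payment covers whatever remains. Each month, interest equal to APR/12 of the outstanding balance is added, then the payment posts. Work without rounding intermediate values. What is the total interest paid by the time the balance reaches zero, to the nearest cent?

Monthly rate r = 25.6%/12 = 2.13333% = 0.0213333.
Payoff takes n = ⌈−ln(1 − rB₀/P)/ln(1+r)⌉ = ⌈30.709⌉ = 31 payments; the last is €74.00.
Total paid = 30·€103.99 + €74.00 = €3,193.70.
Total interest = total paid − principal = €3,193.70 − €2,325.33 = €868.37.

€868.37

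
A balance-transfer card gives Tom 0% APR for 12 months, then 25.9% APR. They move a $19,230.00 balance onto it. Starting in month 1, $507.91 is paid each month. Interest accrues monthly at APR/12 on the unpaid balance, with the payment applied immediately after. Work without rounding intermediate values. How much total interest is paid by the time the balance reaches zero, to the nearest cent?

Promo months 1–12 at r₀ = 0%/12 = 0; months 13+ at r₁ = 25.9%/12 = 0.0215833.
After month 12 (no interest yet): B = $19,230.00 − 12·$507.91 = $13,135.08.
Then at r₁ with $507.91/mo: n₂ = −ln(1 − r₁·B/P)/ln(1+r₁) ≈ 38.25 → 39 more payments.
Total paid = 50·$507.91 + $129.07 = $25,524.57; interest = $25,524.57 − $19,230.00 = $6,294.57.

$6,294.57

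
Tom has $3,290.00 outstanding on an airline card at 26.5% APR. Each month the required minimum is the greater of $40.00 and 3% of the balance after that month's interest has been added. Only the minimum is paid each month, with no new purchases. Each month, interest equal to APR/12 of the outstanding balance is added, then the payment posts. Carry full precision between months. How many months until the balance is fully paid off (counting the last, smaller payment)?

Monthly rate r = 26.5%/12 = 2.20833% = 0.0220833.
While 3% of the post-interest balance exceeds $40.00, each month B ← (B·(1+r))·(1 − 0.03), i.e. B shrinks by the factor (1+r)·0.97 = 0.99142.
This holds for months 1–108. Entering month 109 the balance is $1,297.37; 3% of the post-interest balance is now below $40.00, so the flat $40.00 minimum applies from here.
From month 109 a fixed $40.00 at rate r clears $1,297.37 in 58 more payments. Total: 108 + 58 = 166 months.

166 months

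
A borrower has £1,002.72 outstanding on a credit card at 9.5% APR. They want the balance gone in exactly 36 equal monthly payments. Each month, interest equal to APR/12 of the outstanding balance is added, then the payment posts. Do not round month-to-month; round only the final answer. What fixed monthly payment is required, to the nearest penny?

Monthly rate r = 9.5%/12 = 0.791667% = 0.00791667.
Level-payment amortization: P = B₀·r / (1 − (1+r)^(−n)) = 1002.72·0.00791667 / (1 − 1.00792^(−36)).
Denominator 1 − (1+r)^(−36) = 0.247141357.
P = 7.9382 / 0.247141357 ≈ 32.12.

£32.12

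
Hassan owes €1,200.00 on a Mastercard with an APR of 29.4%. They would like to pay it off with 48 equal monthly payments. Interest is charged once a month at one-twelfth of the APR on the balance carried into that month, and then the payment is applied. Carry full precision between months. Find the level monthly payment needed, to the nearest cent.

€42.79

Monthly rate r = 29.4%/12 = 2.45% = 0.0245.
Level-payment amortization: P = B₀·r / (1 − (1+r)^(−n)) = 1200.00·0.0245 / (1 − 1.0245^(−48)).
Denominator 1 − (1+r)^(−48) = 0.687085428.
P = 29.4 / 0.687085428 ≈ 42.79.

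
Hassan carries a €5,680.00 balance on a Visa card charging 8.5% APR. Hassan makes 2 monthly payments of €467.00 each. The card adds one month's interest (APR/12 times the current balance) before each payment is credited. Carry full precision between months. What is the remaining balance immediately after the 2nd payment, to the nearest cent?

Monthly rate r = 8.5%/12 = 0.708333% = 0.00708333.
Each month: B ← B·(1+r) − €467.00.
Month 1: interest €40.23; balance after payment €5,253.23.
Month 2: interest €37.21; balance after payment €4,823.44.

€4,823.44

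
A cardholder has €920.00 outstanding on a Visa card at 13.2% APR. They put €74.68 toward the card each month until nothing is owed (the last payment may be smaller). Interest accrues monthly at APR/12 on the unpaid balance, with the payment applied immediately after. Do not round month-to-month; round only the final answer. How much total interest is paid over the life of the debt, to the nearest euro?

€74

Monthly rate r = 13.2%/12 = 1.1% = 0.011.
Payoff takes n = ⌈−ln(1 − rB₀/P)/ln(1+r)⌉ = ⌈13.311⌉ = 14 payments; the last is €23.28.
Total paid = 13·€74.68 + €23.28 = €994.12.
Total interest = total paid − principal = €994.12 − €920.00 = €74.12.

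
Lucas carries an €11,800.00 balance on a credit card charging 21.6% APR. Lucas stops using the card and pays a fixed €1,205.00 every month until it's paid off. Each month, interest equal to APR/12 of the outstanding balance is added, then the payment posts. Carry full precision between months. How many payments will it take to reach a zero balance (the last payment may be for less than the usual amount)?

11 months

Monthly rate r = 21.6%/12 = 1.8% = 0.018.
Recurrence: B ← B·(1+r) − €1,205.00.
Month 1: interest €212.40; balance after payment €10,807.40.
Month 2: interest €194.53; balance after payment €9,796.93.
Closed form: n = −ln(1 − rB₀/P)/ln(1+r) = −ln(0.82373)/ln(1.018) ≈ 10.869, so the balance reaches zero during payment 11.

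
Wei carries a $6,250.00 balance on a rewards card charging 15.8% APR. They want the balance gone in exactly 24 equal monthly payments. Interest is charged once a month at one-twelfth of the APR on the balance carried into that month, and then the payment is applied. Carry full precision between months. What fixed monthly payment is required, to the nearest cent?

$305.42

Monthly rate r = 15.8%/12 = 1.31667% = 0.0131667.
Level-payment amortization: P = B₀·r / (1 − (1+r)^(−n)) = 6250.00·0.0131667 / (1 − 1.01317^(−24)).
Denominator 1 − (1+r)^(−24) = 0.269435495.
P = 82.2917 / 0.269435495 ≈ 305.42.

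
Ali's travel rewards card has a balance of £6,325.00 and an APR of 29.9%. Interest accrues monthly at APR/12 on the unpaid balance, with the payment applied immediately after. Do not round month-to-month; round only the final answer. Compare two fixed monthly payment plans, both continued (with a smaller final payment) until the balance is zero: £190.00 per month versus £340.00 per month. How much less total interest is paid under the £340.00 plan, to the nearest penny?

Monthly rate r = 29.9%/12 = 2.49167% = 0.0249167.
At £190.00/mo: n = ⌈−ln(1 − rB₀/P)/ln(1+r)⌉ = 72 payments (last £165.46); total interest = total paid − £6,325.00 = £7,330.46.
At £340.00/mo: 26 payments (last £103.80); total interest £2,278.80.
Interest saved = £7,330.46 − £2,278.80 = £5,051.66.

£5,051.66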